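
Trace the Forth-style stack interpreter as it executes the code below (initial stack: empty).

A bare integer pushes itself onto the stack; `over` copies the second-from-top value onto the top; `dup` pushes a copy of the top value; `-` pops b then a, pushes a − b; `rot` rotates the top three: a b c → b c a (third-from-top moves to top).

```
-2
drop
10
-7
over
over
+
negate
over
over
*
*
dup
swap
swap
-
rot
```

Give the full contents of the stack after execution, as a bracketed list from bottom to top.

[-7, 0, 10]

-2      -2
drop    (empty)
10      10
-7      10 -7
over    10 -7 10
over    10 -7 10 -7
+       10 -7 3
negate  10 -7 -3
over    10 -7 -3 -7
over    10 -7 -3 -7 -3
*       10 -7 -3 21
*       10 -7 -63
dup     10 -7 -63 -63
swap    10 -7 -63 -63
swap    10 -7 -63 -63
-       10 -7 0
rot     -7 0 10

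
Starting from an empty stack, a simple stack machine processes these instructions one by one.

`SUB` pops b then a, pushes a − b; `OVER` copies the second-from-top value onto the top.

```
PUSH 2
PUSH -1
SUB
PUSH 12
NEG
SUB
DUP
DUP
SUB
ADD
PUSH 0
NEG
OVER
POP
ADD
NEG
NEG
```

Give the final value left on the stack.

PUSH 2  : [2]
PUSH -1 : [2, -1]
SUB     : [3]
PUSH 12 : [3, 12]
NEG     : [3, -12]
SUB     : [15]
DUP     : [15, 15]
DUP     : [15, 15, 15]
SUB     : [15, 0]
ADD     : [15]
PUSH 0  : [15, 0]
NEG     : [15, 0]
OVER    : [15, 0, 15]
POP     : [15, 0]
ADD     : [15]
NEG     : [-15]
NEG     : [15]

15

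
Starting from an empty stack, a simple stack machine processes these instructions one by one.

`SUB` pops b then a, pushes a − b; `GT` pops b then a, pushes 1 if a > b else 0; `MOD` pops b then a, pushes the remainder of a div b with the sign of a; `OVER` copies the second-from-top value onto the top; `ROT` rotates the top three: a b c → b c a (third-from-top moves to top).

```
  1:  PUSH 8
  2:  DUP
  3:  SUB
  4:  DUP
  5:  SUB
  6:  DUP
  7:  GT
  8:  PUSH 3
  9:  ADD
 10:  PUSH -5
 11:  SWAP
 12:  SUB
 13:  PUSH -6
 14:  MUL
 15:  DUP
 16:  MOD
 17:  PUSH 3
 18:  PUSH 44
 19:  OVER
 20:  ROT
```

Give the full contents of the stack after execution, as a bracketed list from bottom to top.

[0, 44, 3, 3]

PUSH 8  -> 8
DUP     -> 8 8
SUB     -> 0
DUP     -> 0 0
SUB     -> 0
DUP     -> 0 0
GT      -> 0
PUSH 3  -> 0 3
ADD     -> 3
PUSH -5 -> 3 -5
SWAP    -> -5 3
SUB     -> -8
PUSH -6 -> -8 -6
MUL     -> 48
DUP     -> 48 48
MOD     -> 0
PUSH 3  -> 0 3
PUSH 44 -> 0 3 44
OVER    -> 0 3 44 3
ROT     -> 0 44 3 3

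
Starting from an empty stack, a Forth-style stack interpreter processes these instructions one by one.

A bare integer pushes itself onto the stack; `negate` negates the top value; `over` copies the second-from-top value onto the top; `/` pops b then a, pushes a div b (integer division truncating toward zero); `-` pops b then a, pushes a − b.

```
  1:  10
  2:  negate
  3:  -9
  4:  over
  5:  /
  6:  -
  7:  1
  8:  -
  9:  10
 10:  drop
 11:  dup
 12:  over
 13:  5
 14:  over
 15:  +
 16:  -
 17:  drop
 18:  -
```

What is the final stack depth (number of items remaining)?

10     : [10]
negate : [-10]
-9     : [-10, -9]
over   : [-10, -9, -10]
/      : [-10, 0]
-      : [-10]
1      : [-10, 1]
-      : [-11]
10     : [-11, 10]
drop   : [-11]
dup    : [-11, -11]
over   : [-11, -11, -11]
5      : [-11, -11, -11, 5]
over   : [-11, -11, -11, 5, -11]
+      : [-11, -11, -11, -6]
-      : [-11, -11, -5]
drop   : [-11, -11]
-      : [0]

1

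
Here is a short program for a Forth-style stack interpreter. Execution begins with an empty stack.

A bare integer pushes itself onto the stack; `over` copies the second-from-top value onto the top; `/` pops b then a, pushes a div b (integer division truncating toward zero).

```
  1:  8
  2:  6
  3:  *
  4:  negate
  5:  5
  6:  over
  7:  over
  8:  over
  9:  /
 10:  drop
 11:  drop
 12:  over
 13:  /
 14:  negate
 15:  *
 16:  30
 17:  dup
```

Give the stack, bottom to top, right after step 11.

[-48, 5]

8      → 8
6      → 8 6
*      → 48
negate → -48
5      → -48 5
over   → -48 5 -48
over   → -48 5 -48 5
over   → -48 5 -48 5 -48
/      → -48 5 -48 0
drop   → -48 5 -48
drop   → -48 5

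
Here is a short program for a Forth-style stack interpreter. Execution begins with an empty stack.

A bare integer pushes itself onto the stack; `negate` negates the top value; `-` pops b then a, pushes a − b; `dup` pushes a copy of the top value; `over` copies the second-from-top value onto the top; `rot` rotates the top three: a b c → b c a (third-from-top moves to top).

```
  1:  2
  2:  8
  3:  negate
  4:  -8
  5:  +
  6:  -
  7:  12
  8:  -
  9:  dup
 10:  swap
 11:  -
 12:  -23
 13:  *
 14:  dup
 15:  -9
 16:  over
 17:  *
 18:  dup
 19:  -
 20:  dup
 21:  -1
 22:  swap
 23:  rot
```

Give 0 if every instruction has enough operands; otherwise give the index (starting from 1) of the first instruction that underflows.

2      : [2]
8      : [2, 8]
negate : [2, -8]
-8     : [2, -8, -8]
+      : [2, -16]
-      : [18]
12     : [18, 12]
-      : [6]
dup    : [6, 6]
swap   : [6, 6]
-      : [0]
-23    : [0, -23]
*      : [0]
dup    : [0, 0]
-9     : [0, 0, -9]
over   : [0, 0, -9, 0]
*      : [0, 0, 0]
dup    : [0, 0, 0, 0]
-      : [0, 0, 0]
dup    : [0, 0, 0, 0]
-1     : [0, 0, 0, 0, -1]
swap   : [0, 0, 0, -1, 0]
rot    : [0, 0, -1, 0, 0]

0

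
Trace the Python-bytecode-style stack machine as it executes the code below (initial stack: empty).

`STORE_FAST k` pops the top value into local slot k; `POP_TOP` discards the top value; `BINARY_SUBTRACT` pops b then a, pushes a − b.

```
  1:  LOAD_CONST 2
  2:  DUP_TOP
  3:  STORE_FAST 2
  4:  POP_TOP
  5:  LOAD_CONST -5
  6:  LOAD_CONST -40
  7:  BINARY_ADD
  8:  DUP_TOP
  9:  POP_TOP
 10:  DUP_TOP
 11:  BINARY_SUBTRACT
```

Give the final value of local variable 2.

2

LOAD_CONST 2    : 2
DUP_TOP         : 2 2
STORE_FAST 2    : 2
POP_TOP         : (empty)
LOAD_CONST -5   : -5
LOAD_CONST -40  : -5 -40
BINARY_ADD      : -45
DUP_TOP         : -45 -45
POP_TOP         : -45
DUP_TOP         : -45 -45
BINARY_SUBTRACT : 0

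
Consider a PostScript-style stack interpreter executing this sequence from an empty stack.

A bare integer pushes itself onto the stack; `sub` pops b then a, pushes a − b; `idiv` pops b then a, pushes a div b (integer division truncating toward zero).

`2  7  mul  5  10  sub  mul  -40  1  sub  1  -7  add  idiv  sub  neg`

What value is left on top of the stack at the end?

2    : [2]
7    : [2, 7]
mul  : [14]
5    : [14, 5]
10   : [14, 5, 10]
sub  : [14, -5]
mul  : [-70]
-40  : [-70, -40]
1    : [-70, -40, 1]
sub  : [-70, -41]
1    : [-70, -41, 1]
-7   : [-70, -41, 1, -7]
add  : [-70, -41, -6]
idiv : [-70, 6]
sub  : [-76]
neg  : [76]

76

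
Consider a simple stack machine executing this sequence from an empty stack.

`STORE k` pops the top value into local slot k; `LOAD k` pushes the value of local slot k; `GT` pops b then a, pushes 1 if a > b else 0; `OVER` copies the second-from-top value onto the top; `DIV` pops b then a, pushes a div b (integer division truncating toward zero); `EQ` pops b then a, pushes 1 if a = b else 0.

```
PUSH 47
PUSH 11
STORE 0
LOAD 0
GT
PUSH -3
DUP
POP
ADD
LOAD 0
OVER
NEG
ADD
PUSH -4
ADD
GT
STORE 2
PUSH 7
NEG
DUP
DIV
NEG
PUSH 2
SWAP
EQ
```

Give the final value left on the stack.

0

PUSH 47 → [47]
PUSH 11 → [47, 11]
STORE 0 → [47]
LOAD 0  → [47, 11]
GT      → [1]
PUSH -3 → [1, -3]
DUP     → [1, -3, -3]
POP     → [1, -3]
ADD     → [-2]
LOAD 0  → [-2, 11]
OVER    → [-2, 11, -2]
NEG     → [-2, 11, 2]
ADD     → [-2, 13]
PUSH -4 → [-2, 13, -4]
ADD     → [-2, 9]
GT      → [0]
STORE 2 → []
PUSH 7  → [7]
NEG     → [-7]
DUP     → [-7, -7]
DIV     → [1]
NEG     → [-1]
PUSH 2  → [-1, 2]
SWAP    → [2, -1]
EQ      → [0]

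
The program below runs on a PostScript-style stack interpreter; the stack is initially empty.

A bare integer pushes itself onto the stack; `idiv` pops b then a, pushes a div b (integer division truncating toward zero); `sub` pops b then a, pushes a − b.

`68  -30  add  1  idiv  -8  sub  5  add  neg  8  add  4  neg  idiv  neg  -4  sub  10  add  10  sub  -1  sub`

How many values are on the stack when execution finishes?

68    68
-30   68 -30
add   38
1     38 1
idiv  38
-8    38 -8
sub   46
5     46 5
add   51
neg   -51
8     -51 8
add   -43
4     -43 4
neg   -43 -4
idiv  10
neg   -10
-4    -10 -4
sub   -6
10    -6 10
add   4
10    4 10
sub   -6
-1    -6 -1
sub   -5

1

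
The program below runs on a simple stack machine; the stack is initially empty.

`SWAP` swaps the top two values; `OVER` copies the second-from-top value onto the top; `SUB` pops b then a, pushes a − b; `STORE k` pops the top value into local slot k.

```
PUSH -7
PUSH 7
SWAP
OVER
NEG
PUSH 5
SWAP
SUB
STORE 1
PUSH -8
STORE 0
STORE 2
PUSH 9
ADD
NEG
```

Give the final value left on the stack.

PUSH -7 -> -7
PUSH 7  -> -7 7
SWAP    -> 7 -7
OVER    -> 7 -7 7
NEG     -> 7 -7 -7
PUSH 5  -> 7 -7 -7 5
SWAP    -> 7 -7 5 -7
SUB     -> 7 -7 12
STORE 1 -> 7 -7
PUSH -8 -> 7 -7 -8
STORE 0 -> 7 -7
STORE 2 -> 7
PUSH 9  -> 7 9
ADD     -> 16
NEG     -> -16

-16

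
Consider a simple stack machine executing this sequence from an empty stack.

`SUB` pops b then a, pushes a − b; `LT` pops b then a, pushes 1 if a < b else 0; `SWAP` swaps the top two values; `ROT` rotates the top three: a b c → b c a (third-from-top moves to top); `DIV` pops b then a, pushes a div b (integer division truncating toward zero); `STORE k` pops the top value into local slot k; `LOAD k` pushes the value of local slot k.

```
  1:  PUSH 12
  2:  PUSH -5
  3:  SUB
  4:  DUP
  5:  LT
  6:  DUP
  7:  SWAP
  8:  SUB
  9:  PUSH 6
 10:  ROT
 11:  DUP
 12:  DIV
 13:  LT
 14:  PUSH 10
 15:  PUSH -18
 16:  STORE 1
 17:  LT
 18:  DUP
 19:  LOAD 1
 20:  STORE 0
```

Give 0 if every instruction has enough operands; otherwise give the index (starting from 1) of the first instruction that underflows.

10

PUSH 12 : [12]
PUSH -5 : [12, -5]
SUB     : [17]
DUP     : [17, 17]
LT      : [0]
DUP     : [0, 0]
SWAP    : [0, 0]
SUB     : [0]
PUSH 6  : [0, 6]
ROT  — needs 3 operands, stack has 2 → underflow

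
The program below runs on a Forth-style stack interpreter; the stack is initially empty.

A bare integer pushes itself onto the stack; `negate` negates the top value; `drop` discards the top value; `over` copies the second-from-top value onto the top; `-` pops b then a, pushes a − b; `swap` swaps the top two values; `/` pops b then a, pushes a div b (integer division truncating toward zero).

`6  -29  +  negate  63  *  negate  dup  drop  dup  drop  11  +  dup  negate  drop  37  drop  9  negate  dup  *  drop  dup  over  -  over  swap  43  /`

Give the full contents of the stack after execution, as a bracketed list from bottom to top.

[-1438, -1438, 0]

6      → [6]
-29    → [6, -29]
+      → [-23]
negate → [23]
63     → [23, 63]
*      → [1449]
negate → [-1449]
dup    → [-1449, -1449]
drop   → [-1449]
dup    → [-1449, -1449]
drop   → [-1449]
11     → [-1449, 11]
+      → [-1438]
dup    → [-1438, -1438]
negate → [-1438, 1438]
drop   → [-1438]
37     → [-1438, 37]
drop   → [-1438]
9      → [-1438, 9]
negate → [-1438, -9]
dup    → [-1438, -9, -9]
*      → [-1438, 81]
drop   → [-1438]
dup    → [-1438, -1438]
over   → [-1438, -1438, -1438]
-      → [-1438, 0]
over   → [-1438, 0, -1438]
swap   → [-1438, -1438, 0]
43     → [-1438, -1438, 0, 43]
/      → [-1438, -1438, 0]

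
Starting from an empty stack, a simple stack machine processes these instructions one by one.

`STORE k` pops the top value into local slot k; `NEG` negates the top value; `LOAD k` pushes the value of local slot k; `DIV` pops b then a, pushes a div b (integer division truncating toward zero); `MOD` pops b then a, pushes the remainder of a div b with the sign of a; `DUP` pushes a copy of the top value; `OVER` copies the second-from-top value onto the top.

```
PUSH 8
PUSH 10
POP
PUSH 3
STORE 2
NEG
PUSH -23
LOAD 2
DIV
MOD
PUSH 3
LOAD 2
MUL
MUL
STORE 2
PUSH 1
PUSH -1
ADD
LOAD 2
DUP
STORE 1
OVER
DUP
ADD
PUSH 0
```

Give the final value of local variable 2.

PUSH 8   → [8]
PUSH 10  → [8, 10]
POP      → [8]
PUSH 3   → [8, 3]
STORE 2  → [8]
NEG      → [-8]
PUSH -23 → [-8, -23]
LOAD 2   → [-8, -23, 3]
DIV      → [-8, -7]
MOD      → [-1]
PUSH 3   → [-1, 3]
LOAD 2   → [-1, 3, 3]
MUL      → [-1, 9]
MUL      → [-9]
STORE 2  → []
PUSH 1   → [1]
PUSH -1  → [1, -1]
ADD      → [0]
LOAD 2   → [0, -9]
DUP      → [0, -9, -9]
STORE 1  → [0, -9]
OVER     → [0, -9, 0]
DUP      → [0, -9, 0, 0]
ADD      → [0, -9, 0]
PUSH 0   → [0, -9, 0, 0]

-9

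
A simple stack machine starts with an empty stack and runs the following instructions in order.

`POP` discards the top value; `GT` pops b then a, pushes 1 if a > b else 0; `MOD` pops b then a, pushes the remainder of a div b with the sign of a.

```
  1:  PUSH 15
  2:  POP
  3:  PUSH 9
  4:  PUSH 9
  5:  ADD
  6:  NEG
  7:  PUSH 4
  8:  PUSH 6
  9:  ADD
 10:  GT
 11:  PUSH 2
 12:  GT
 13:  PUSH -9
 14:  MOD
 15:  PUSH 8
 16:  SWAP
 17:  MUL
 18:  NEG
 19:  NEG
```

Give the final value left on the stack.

0

PUSH 15 → 15
POP     → (empty)
PUSH 9  → 9
PUSH 9  → 9 9
ADD     → 18
NEG     → -18
PUSH 4  → -18 4
PUSH 6  → -18 4 6
ADD     → -18 10
GT      → 0
PUSH 2  → 0 2
GT      → 0
PUSH -9 → 0 -9
MOD     → 0
PUSH 8  → 0 8
SWAP    → 8 0
MUL     → 0
NEG     → 0
NEG     → 0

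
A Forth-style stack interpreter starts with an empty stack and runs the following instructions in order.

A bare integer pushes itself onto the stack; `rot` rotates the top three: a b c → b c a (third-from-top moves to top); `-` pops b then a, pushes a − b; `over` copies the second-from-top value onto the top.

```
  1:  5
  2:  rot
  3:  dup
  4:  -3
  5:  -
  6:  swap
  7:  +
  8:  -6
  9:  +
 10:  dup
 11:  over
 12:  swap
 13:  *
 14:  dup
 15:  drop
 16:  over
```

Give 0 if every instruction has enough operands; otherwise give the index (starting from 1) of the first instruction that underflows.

5  5
rot  — needs 3 operands, stack has 1 → underflow

2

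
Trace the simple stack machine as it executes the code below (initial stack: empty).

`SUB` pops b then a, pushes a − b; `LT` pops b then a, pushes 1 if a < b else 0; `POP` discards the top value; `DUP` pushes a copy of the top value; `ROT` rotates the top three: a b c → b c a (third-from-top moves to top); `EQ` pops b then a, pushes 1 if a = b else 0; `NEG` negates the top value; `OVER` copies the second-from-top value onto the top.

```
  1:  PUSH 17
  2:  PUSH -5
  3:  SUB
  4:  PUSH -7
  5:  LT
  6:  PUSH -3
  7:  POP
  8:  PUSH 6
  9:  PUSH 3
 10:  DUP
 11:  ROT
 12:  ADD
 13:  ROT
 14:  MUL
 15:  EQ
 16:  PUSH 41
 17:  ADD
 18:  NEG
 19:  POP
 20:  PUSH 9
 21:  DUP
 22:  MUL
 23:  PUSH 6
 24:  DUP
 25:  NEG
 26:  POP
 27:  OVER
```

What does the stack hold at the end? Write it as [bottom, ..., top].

PUSH 17 → [17]
PUSH -5 → [17, -5]
SUB     → [22]
PUSH -7 → [22, -7]
LT      → [0]
PUSH -3 → [0, -3]
POP     → [0]
PUSH 6  → [0, 6]
PUSH 3  → [0, 6, 3]
DUP     → [0, 6, 3, 3]
ROT     → [0, 3, 3, 6]
ADD     → [0, 3, 9]
ROT     → [3, 9, 0]
MUL     → [3, 0]
EQ      → [0]
PUSH 41 → [0, 41]
ADD     → [41]
NEG     → [-41]
POP     → []
PUSH 9  → [9]
DUP     → [9, 9]
MUL     → [81]
PUSH 6  → [81, 6]
DUP     → [81, 6, 6]
NEG     → [81, 6, -6]
POP     → [81, 6]
OVER    → [81, 6, 81]

[81, 6, 81]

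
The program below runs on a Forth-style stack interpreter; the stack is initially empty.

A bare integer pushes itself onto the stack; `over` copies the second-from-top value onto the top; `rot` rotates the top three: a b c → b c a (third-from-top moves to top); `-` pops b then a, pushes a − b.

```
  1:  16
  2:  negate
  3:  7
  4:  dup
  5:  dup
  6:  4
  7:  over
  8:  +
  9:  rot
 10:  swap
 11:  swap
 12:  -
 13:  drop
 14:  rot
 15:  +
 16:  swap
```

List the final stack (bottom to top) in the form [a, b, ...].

[-9, 7]

16     : 16
negate : -16
7      : -16 7
dup    : -16 7 7
dup    : -16 7 7 7
4      : -16 7 7 7 4
over   : -16 7 7 7 4 7
+      : -16 7 7 7 11
rot    : -16 7 7 11 7
swap   : -16 7 7 7 11
swap   : -16 7 7 11 7
-      : -16 7 7 4
drop   : -16 7 7
rot    : 7 7 -16
+      : 7 -9
swap   : -9 7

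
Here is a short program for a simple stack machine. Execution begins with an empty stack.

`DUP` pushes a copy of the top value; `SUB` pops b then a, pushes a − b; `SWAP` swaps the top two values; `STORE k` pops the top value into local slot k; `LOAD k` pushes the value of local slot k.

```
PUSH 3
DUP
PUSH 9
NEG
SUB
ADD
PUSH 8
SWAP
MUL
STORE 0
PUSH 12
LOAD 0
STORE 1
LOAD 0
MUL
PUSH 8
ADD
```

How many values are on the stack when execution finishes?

PUSH 3  → [3]
DUP     → [3, 3]
PUSH 9  → [3, 3, 9]
NEG     → [3, 3, -9]
SUB     → [3, 12]
ADD     → [15]
PUSH 8  → [15, 8]
SWAP    → [8, 15]
MUL     → [120]
STORE 0 → []
PUSH 12 → [12]
LOAD 0  → [12, 120]
STORE 1 → [12]
LOAD 0  → [12, 120]
MUL     → [1440]
PUSH 8  → [1440, 8]
ADD     → [1448]

1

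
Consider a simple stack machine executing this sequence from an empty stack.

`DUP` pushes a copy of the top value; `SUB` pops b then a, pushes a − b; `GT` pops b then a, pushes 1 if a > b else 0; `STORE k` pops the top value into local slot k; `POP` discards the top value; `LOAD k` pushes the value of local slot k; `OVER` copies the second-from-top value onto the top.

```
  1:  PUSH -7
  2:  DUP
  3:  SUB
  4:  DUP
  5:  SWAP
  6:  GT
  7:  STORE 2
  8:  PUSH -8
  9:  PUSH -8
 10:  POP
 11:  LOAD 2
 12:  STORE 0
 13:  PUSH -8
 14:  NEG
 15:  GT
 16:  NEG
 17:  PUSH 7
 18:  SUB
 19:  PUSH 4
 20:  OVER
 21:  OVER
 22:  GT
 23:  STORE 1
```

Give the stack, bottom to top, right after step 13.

PUSH -7  -7
DUP      -7 -7
SUB      0
DUP      0 0
SWAP     0 0
GT       0
STORE 2  (empty)
PUSH -8  -8
PUSH -8  -8 -8
POP      -8
LOAD 2   -8 0
STORE 0  -8
PUSH -8  -8 -8

[-8, -8]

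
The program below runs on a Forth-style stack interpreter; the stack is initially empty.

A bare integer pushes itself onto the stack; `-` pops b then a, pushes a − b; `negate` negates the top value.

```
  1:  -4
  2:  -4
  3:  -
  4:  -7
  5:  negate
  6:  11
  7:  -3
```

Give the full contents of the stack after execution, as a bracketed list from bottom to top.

[0, 7, 11, -3]

-4     → -4
-4     → -4 -4
-      → 0
-7     → 0 -7
negate → 0 7
11     → 0 7 11
-3     → 0 7 11 -3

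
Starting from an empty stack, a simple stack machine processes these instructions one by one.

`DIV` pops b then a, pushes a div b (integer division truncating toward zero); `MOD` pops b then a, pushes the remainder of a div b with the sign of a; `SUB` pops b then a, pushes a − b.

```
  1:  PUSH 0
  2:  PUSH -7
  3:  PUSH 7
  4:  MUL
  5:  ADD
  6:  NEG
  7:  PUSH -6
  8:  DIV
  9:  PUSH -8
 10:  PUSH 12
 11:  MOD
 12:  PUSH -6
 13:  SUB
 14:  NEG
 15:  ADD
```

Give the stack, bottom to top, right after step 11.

[-8, -8]

PUSH 0  -> [0]
PUSH -7 -> [0, -7]
PUSH 7  -> [0, -7, 7]
MUL     -> [0, -49]
ADD     -> [-49]
NEG     -> [49]
PUSH -6 -> [49, -6]
DIV     -> [-8]
PUSH -8 -> [-8, -8]
PUSH 12 -> [-8, -8, 12]
MOD     -> [-8, -8]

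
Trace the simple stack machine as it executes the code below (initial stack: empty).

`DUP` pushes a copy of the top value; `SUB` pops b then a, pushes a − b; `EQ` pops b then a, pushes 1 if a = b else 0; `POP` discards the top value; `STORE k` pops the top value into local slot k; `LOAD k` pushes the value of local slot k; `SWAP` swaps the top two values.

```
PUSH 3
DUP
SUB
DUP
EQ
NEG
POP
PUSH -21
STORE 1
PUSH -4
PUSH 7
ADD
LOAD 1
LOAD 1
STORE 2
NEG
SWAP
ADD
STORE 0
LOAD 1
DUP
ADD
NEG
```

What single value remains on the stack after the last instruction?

42

PUSH 3    [3]
DUP       [3, 3]
SUB       [0]
DUP       [0, 0]
EQ        [1]
NEG       [-1]
POP       []
PUSH -21  [-21]
STORE 1   []
PUSH -4   [-4]
PUSH 7    [-4, 7]
ADD       [3]
LOAD 1    [3, -21]
LOAD 1    [3, -21, -21]
STORE 2   [3, -21]
NEG       [3, 21]
SWAP      [21, 3]
ADD       [24]
STORE 0   []
LOAD 1    [-21]
DUP       [-21, -21]
ADD       [-42]
NEG       [42]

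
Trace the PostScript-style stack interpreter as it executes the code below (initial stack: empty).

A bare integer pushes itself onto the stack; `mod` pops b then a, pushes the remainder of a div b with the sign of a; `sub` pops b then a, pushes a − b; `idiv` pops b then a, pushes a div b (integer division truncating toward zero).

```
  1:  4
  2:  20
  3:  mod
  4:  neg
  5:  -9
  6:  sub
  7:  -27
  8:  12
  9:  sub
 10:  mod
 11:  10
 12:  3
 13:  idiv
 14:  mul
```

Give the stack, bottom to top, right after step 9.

4    4
20   4 20
mod  4
neg  -4
-9   -4 -9
sub  5
-27  5 -27
12   5 -27 12
sub  5 -39

[5, -39]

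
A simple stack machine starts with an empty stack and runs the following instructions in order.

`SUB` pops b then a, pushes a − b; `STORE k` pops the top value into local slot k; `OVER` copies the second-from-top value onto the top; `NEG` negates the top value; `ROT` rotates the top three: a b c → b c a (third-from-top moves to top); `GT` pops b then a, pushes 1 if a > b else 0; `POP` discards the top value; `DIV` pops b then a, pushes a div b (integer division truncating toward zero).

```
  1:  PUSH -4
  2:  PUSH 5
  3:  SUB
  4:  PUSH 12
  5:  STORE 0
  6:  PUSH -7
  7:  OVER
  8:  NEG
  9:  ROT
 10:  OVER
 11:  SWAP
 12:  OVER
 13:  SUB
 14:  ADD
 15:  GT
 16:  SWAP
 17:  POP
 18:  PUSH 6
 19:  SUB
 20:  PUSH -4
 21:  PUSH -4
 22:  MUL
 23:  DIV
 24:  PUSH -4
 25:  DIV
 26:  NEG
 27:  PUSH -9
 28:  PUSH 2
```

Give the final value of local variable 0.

PUSH -4  -4
PUSH 5   -4 5
SUB      -9
PUSH 12  -9 12
STORE 0  -9
PUSH -7  -9 -7
OVER     -9 -7 -9
NEG      -9 -7 9
ROT      -7 9 -9
OVER     -7 9 -9 9
SWAP     -7 9 9 -9
OVER     -7 9 9 -9 9
SUB      -7 9 9 -18
ADD      -7 9 -9
GT       -7 1
SWAP     1 -7
POP      1
PUSH 6   1 6
SUB      -5
PUSH -4  -5 -4
PUSH -4  -5 -4 -4
MUL      -5 16
DIV      0
PUSH -4  0 -4
DIV      0
NEG      0
PUSH -9  0 -9
PUSH 2   0 -9 2

12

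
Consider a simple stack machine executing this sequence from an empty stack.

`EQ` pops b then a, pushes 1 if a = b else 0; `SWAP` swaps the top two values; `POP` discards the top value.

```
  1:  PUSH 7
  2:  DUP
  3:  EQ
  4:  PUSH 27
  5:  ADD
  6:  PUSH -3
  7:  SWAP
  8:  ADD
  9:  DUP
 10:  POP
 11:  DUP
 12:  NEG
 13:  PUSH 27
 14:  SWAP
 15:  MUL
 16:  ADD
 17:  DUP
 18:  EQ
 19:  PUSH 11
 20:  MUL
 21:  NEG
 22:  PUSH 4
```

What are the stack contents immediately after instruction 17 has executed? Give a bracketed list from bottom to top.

[-650, -650]

PUSH 7  : [7]
DUP     : [7, 7]
EQ      : [1]
PUSH 27 : [1, 27]
ADD     : [28]
PUSH -3 : [28, -3]
SWAP    : [-3, 28]
ADD     : [25]
DUP     : [25, 25]
POP     : [25]
DUP     : [25, 25]
NEG     : [25, -25]
PUSH 27 : [25, -25, 27]
SWAP    : [25, 27, -25]
MUL     : [25, -675]
ADD     : [-650]
DUP     : [-650, -650]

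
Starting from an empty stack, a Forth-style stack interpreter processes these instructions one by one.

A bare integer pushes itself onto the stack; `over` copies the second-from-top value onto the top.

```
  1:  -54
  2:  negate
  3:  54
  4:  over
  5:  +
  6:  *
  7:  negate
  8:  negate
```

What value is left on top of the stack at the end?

-54    -> -54
negate -> 54
54     -> 54 54
over   -> 54 54 54
+      -> 54 108
*      -> 5832
negate -> -5832
negate -> 5832

5832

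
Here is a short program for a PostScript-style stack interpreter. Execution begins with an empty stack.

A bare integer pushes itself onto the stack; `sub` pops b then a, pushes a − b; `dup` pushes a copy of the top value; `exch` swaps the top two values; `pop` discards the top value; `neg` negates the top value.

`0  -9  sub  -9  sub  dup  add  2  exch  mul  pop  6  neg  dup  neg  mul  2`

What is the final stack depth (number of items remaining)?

2

0     0
-9    0 -9
sub   9
-9    9 -9
sub   18
dup   18 18
add   36
2     36 2
exch  2 36
mul   72
pop   (empty)
6     6
neg   -6
dup   -6 -6
neg   -6 6
mul   -36
2     -36 2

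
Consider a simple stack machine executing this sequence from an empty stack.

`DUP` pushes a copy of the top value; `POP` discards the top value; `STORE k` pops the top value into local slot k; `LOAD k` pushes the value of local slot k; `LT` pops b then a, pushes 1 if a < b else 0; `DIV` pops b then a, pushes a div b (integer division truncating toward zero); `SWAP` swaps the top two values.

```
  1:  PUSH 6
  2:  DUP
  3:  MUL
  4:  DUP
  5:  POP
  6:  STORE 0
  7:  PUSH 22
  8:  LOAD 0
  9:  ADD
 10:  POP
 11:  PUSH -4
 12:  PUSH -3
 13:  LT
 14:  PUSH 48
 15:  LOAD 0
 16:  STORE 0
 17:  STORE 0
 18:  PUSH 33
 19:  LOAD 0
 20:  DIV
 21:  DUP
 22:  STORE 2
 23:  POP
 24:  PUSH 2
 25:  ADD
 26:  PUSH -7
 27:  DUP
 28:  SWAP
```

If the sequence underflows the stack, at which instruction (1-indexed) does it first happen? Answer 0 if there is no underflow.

0

PUSH 6  -> 6
DUP     -> 6 6
MUL     -> 36
DUP     -> 36 36
POP     -> 36
STORE 0 -> (empty)
PUSH 22 -> 22
LOAD 0  -> 22 36
ADD     -> 58
POP     -> (empty)
PUSH -4 -> -4
PUSH -3 -> -4 -3
LT      -> 1
PUSH 48 -> 1 48
LOAD 0  -> 1 48 36
STORE 0 -> 1 48
STORE 0 -> 1
PUSH 33 -> 1 33
LOAD 0  -> 1 33 48
DIV     -> 1 0
DUP     -> 1 0 0
STORE 2 -> 1 0
POP     -> 1
PUSH 2  -> 1 2
ADD     -> 3
PUSH -7 -> 3 -7
DUP     -> 3 -7 -7
SWAP    -> 3 -7 -7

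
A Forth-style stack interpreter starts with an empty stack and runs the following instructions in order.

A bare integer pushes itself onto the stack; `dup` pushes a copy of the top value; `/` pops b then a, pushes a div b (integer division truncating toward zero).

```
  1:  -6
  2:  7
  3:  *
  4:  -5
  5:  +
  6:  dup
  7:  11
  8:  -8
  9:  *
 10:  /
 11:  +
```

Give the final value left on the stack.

-47

-6  -> [-6]
7   -> [-6, 7]
*   -> [-42]
-5  -> [-42, -5]
+   -> [-47]
dup -> [-47, -47]
11  -> [-47, -47, 11]
-8  -> [-47, -47, 11, -8]
*   -> [-47, -47, -88]
/   -> [-47, 0]
+   -> [-47]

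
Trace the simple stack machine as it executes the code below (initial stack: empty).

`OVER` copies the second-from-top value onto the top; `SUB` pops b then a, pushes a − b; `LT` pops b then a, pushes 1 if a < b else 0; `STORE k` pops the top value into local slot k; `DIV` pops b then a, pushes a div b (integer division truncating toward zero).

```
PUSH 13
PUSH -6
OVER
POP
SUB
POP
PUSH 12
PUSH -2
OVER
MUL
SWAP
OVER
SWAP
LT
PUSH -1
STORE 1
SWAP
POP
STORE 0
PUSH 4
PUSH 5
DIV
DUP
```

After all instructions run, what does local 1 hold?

-1

PUSH 13 → [13]
PUSH -6 → [13, -6]
OVER    → [13, -6, 13]
POP     → [13, -6]
SUB     → [19]
POP     → []
PUSH 12 → [12]
PUSH -2 → [12, -2]
OVER    → [12, -2, 12]
MUL     → [12, -24]
SWAP    → [-24, 12]
OVER    → [-24, 12, -24]
SWAP    → [-24, -24, 12]
LT      → [-24, 1]
PUSH -1 → [-24, 1, -1]
STORE 1 → [-24, 1]
SWAP    → [1, -24]
POP     → [1]
STORE 0 → []
PUSH 4  → [4]
PUSH 5  → [4, 5]
DIV     → [0]
DUP     → [0, 0]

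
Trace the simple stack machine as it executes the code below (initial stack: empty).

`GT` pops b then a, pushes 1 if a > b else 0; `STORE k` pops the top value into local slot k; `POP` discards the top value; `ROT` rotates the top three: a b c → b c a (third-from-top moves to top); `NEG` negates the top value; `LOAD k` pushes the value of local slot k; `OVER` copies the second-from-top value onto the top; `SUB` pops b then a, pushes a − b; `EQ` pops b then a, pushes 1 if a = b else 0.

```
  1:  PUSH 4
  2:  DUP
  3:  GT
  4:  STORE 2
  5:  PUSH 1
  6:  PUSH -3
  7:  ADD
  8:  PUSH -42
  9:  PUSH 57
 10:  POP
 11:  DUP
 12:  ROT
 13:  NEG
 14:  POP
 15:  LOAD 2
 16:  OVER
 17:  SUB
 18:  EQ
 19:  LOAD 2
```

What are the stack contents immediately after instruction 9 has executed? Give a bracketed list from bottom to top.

[-2, -42, 57]

PUSH 4   -> 4
DUP      -> 4 4
GT       -> 0
STORE 2  -> (empty)
PUSH 1   -> 1
PUSH -3  -> 1 -3
ADD      -> -2
PUSH -42 -> -2 -42
PUSH 57  -> -2 -42 57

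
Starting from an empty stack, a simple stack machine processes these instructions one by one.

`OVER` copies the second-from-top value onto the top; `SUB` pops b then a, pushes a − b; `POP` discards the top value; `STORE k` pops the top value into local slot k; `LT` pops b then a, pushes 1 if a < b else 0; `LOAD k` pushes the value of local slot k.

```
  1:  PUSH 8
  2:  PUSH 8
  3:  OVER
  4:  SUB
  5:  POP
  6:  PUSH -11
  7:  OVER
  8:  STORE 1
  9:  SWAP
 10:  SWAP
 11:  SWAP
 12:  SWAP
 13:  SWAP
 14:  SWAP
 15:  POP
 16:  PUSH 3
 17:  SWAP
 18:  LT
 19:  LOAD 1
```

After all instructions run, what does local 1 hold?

PUSH 8   : 8
PUSH 8   : 8 8
OVER     : 8 8 8
SUB      : 8 0
POP      : 8
PUSH -11 : 8 -11
OVER     : 8 -11 8
STORE 1  : 8 -11
SWAP     : -11 8
SWAP     : 8 -11
SWAP     : -11 8
SWAP     : 8 -11
SWAP     : -11 8
SWAP     : 8 -11
POP      : 8
PUSH 3   : 8 3
SWAP     : 3 8
LT       : 1
LOAD 1   : 1 8

8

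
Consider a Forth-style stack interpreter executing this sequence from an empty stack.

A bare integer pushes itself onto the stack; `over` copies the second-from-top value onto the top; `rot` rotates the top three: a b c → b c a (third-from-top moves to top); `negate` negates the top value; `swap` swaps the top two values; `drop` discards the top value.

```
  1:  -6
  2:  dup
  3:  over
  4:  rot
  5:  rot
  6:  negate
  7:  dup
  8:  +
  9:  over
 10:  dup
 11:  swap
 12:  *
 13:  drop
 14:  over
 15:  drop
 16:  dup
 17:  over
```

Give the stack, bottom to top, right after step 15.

[-6, -6, 12]

-6     -> -6
dup    -> -6 -6
over   -> -6 -6 -6
rot    -> -6 -6 -6
rot    -> -6 -6 -6
negate -> -6 -6 6
dup    -> -6 -6 6 6
+      -> -6 -6 12
over   -> -6 -6 12 -6
dup    -> -6 -6 12 -6 -6
swap   -> -6 -6 12 -6 -6
*      -> -6 -6 12 36
drop   -> -6 -6 12
over   -> -6 -6 12 -6
drop   -> -6 -6 12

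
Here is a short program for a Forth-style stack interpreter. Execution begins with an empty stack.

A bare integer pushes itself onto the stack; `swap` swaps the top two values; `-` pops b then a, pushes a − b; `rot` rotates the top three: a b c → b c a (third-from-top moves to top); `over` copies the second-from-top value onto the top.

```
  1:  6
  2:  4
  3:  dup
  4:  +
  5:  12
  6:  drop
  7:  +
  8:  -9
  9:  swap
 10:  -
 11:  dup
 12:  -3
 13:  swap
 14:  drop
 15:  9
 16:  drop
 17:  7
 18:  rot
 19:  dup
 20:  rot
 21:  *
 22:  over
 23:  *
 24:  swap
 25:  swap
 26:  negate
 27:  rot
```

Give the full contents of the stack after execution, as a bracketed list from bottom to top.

6      : [6]
4      : [6, 4]
dup    : [6, 4, 4]
+      : [6, 8]
12     : [6, 8, 12]
drop   : [6, 8]
+      : [14]
-9     : [14, -9]
swap   : [-9, 14]
-      : [-23]
dup    : [-23, -23]
-3     : [-23, -23, -3]
swap   : [-23, -3, -23]
drop   : [-23, -3]
9      : [-23, -3, 9]
drop   : [-23, -3]
7      : [-23, -3, 7]
rot    : [-3, 7, -23]
dup    : [-3, 7, -23, -23]
rot    : [-3, -23, -23, 7]
*      : [-3, -23, -161]
over   : [-3, -23, -161, -23]
*      : [-3, -23, 3703]
swap   : [-3, 3703, -23]
swap   : [-3, -23, 3703]
negate : [-3, -23, -3703]
rot    : [-23, -3703, -3]

[-23, -3703, -3]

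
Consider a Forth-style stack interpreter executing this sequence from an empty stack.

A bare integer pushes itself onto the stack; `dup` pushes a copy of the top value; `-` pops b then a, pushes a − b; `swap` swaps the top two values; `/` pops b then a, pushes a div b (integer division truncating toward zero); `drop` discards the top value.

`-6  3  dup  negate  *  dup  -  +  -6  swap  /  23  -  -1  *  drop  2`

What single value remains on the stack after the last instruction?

2

-6     → [-6]
3      → [-6, 3]
dup    → [-6, 3, 3]
negate → [-6, 3, -3]
*      → [-6, -9]
dup    → [-6, -9, -9]
-      → [-6, 0]
+      → [-6]
-6     → [-6, -6]
swap   → [-6, -6]
/      → [1]
23     → [1, 23]
-      → [-22]
-1     → [-22, -1]
*      → [22]
drop   → []
2      → [2]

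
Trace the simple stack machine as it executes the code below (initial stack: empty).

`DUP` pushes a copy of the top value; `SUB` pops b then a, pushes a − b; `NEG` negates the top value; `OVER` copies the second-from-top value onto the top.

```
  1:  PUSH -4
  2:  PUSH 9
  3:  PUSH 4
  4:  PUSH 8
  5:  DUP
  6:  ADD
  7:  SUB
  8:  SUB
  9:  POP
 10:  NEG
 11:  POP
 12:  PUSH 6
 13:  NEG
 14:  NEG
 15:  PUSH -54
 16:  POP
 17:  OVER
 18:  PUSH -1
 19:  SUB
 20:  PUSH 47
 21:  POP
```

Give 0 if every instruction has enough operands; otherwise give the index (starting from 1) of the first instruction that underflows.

17

PUSH -4  → [-4]
PUSH 9   → [-4, 9]
PUSH 4   → [-4, 9, 4]
PUSH 8   → [-4, 9, 4, 8]
DUP      → [-4, 9, 4, 8, 8]
ADD      → [-4, 9, 4, 16]
SUB      → [-4, 9, -12]
SUB      → [-4, 21]
POP      → [-4]
NEG      → [4]
POP      → []
PUSH 6   → [6]
NEG      → [-6]
NEG      → [6]
PUSH -54 → [6, -54]
POP      → [6]
OVER  — needs 2 operands, stack has 1 → underflow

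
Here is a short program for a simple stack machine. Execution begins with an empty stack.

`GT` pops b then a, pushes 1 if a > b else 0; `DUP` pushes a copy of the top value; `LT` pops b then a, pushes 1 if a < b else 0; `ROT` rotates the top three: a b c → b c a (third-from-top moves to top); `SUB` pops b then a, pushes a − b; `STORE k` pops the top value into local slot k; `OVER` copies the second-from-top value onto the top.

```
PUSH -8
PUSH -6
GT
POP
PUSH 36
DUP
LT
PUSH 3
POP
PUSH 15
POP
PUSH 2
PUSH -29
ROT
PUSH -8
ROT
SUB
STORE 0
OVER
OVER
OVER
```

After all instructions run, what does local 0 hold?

PUSH -8   [-8]
PUSH -6   [-8, -6]
GT        [0]
POP       []
PUSH 36   [36]
DUP       [36, 36]
LT        [0]
PUSH 3    [0, 3]
POP       [0]
PUSH 15   [0, 15]
POP       [0]
PUSH 2    [0, 2]
PUSH -29  [0, 2, -29]
ROT       [2, -29, 0]
PUSH -8   [2, -29, 0, -8]
ROT       [2, 0, -8, -29]
SUB       [2, 0, 21]
STORE 0   [2, 0]
OVER      [2, 0, 2]
OVER      [2, 0, 2, 0]
OVER      [2, 0, 2, 0, 2]

21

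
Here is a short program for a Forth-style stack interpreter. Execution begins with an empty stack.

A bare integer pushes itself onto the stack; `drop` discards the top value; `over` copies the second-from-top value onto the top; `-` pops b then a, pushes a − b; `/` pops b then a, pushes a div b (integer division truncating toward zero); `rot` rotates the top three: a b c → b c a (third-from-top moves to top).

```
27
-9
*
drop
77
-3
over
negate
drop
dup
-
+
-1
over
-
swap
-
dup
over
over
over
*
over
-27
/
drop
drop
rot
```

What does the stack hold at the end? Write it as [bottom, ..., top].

[-155, -155, -155]

27     → [27]
-9     → [27, -9]
*      → [-243]
drop   → []
77     → [77]
-3     → [77, -3]
over   → [77, -3, 77]
negate → [77, -3, -77]
drop   → [77, -3]
dup    → [77, -3, -3]
-      → [77, 0]
+      → [77]
-1     → [77, -1]
over   → [77, -1, 77]
-      → [77, -78]
swap   → [-78, 77]
-      → [-155]
dup    → [-155, -155]
over   → [-155, -155, -155]
over   → [-155, -155, -155, -155]
over   → [-155, -155, -155, -155, -155]
*      → [-155, -155, -155, 24025]
over   → [-155, -155, -155, 24025, -155]
-27    → [-155, -155, -155, 24025, -155, -27]
/      → [-155, -155, -155, 24025, 5]
drop   → [-155, -155, -155, 24025]
drop   → [-155, -155, -155]
rot    → [-155, -155, -155]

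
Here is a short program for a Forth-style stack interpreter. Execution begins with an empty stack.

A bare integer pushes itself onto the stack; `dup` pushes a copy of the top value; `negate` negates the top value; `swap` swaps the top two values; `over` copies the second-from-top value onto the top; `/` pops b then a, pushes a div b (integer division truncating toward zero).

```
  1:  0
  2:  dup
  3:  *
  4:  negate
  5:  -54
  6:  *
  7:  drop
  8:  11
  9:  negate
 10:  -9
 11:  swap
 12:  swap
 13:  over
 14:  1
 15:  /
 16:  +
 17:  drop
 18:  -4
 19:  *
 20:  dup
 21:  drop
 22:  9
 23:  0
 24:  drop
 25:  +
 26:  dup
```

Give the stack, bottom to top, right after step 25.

0      : 0
dup    : 0 0
*      : 0
negate : 0
-54    : 0 -54
*      : 0
drop   : (empty)
11     : 11
negate : -11
-9     : -11 -9
swap   : -9 -11
swap   : -11 -9
over   : -11 -9 -11
1      : -11 -9 -11 1
/      : -11 -9 -11
+      : -11 -20
drop   : -11
-4     : -11 -4
*      : 44
dup    : 44 44
drop   : 44
9      : 44 9
0      : 44 9 0
drop   : 44 9
+      : 53

[53]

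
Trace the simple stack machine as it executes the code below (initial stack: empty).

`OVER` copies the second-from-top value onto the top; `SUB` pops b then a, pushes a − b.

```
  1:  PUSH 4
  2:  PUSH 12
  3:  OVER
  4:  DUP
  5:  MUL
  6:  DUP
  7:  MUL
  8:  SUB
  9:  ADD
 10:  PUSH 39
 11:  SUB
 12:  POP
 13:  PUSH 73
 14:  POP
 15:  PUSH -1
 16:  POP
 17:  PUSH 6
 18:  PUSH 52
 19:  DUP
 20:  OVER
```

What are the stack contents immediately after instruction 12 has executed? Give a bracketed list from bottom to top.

PUSH 4  -> [4]
PUSH 12 -> [4, 12]
OVER    -> [4, 12, 4]
DUP     -> [4, 12, 4, 4]
MUL     -> [4, 12, 16]
DUP     -> [4, 12, 16, 16]
MUL     -> [4, 12, 256]
SUB     -> [4, -244]
ADD     -> [-240]
PUSH 39 -> [-240, 39]
SUB     -> [-279]
POP     -> []

[]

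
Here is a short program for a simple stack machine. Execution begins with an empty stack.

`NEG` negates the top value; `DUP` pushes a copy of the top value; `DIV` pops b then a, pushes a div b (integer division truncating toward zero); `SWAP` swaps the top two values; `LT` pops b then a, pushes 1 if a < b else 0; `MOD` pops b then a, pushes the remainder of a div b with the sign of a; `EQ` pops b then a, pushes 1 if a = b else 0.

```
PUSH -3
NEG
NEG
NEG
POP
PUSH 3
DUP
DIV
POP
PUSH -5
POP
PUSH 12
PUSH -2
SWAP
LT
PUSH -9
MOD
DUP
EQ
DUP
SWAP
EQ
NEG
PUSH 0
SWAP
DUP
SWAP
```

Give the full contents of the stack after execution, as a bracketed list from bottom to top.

PUSH -3 → -3
NEG     → 3
NEG     → -3
NEG     → 3
POP     → (empty)
PUSH 3  → 3
DUP     → 3 3
DIV     → 1
POP     → (empty)
PUSH -5 → -5
POP     → (empty)
PUSH 12 → 12
PUSH -2 → 12 -2
SWAP    → -2 12
LT      → 1
PUSH -9 → 1 -9
MOD     → 1
DUP     → 1 1
EQ      → 1
DUP     → 1 1
SWAP    → 1 1
EQ      → 1
NEG     → -1
PUSH 0  → -1 0
SWAP    → 0 -1
DUP     → 0 -1 -1
SWAP    → 0 -1 -1

[0, -1, -1]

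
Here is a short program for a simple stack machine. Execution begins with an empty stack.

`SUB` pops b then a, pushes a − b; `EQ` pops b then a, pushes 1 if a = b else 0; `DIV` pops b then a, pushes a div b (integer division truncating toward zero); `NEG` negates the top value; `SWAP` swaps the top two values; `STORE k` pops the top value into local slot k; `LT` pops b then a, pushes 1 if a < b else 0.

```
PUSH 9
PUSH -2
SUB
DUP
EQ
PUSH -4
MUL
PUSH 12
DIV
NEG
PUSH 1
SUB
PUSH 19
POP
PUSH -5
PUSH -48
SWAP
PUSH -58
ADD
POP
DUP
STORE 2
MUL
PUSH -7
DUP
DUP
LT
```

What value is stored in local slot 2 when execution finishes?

PUSH 9   -> 9
PUSH -2  -> 9 -2
SUB      -> 11
DUP      -> 11 11
EQ       -> 1
PUSH -4  -> 1 -4
MUL      -> -4
PUSH 12  -> -4 12
DIV      -> 0
NEG      -> 0
PUSH 1   -> 0 1
SUB      -> -1
PUSH 19  -> -1 19
POP      -> -1
PUSH -5  -> -1 -5
PUSH -48 -> -1 -5 -48
SWAP     -> -1 -48 -5
PUSH -58 -> -1 -48 -5 -58
ADD      -> -1 -48 -63
POP      -> -1 -48
DUP      -> -1 -48 -48
STORE 2  -> -1 -48
MUL      -> 48
PUSH -7  -> 48 -7
DUP      -> 48 -7 -7
DUP      -> 48 -7 -7 -7
LT       -> 48 -7 0

-48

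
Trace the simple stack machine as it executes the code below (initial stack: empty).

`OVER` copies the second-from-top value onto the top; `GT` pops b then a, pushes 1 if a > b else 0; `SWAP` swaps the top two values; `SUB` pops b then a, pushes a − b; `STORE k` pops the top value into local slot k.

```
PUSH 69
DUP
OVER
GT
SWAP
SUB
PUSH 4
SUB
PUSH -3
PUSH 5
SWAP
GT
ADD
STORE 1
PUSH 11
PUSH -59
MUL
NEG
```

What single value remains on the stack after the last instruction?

PUSH 69  : [69]
DUP      : [69, 69]
OVER     : [69, 69, 69]
GT       : [69, 0]
SWAP     : [0, 69]
SUB      : [-69]
PUSH 4   : [-69, 4]
SUB      : [-73]
PUSH -3  : [-73, -3]
PUSH 5   : [-73, -3, 5]
SWAP     : [-73, 5, -3]
GT       : [-73, 1]
ADD      : [-72]
STORE 1  : []
PUSH 11  : [11]
PUSH -59 : [11, -59]
MUL      : [-649]
NEG      : [649]

649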